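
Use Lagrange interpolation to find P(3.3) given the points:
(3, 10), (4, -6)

Lagrange interpolation formula:
P(x) = Σ yᵢ × Lᵢ(x)
where Lᵢ(x) = Π_{j≠i} (x - xⱼ)/(xᵢ - xⱼ)

L_0(3.3) = (3.3 - 4)/(3 - 4) = 0.700000
L_1(3.3) = (3.3 - 3)/(4 - 3) = 0.300000

P(3.3) = 10×L_0(3.3) + (-6)×L_1(3.3)
P(3.3) = 5.200000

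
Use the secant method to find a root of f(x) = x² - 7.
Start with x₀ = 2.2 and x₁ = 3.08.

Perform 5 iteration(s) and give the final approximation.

f(x) = x² - 7
x₀ = 2.2, x₁ = 3.08

Secant formula: x_{n+1} = x_n - f(x_n)(x_n - x_{n-1})/(f(x_n) - f(x_{n-1}))

Iteration 1:
  f(2.200000) = -2.160000
  f(3.080000) = 2.486400
  x_2 = 3.080000 - 2.486400×(3.080000 - 2.200000)/(2.486400 - (-2.160000))
       = 2.609091
Iteration 2:
  f(3.080000) = 2.486400
  f(2.609091) = -0.192645
  x_3 = 2.609091 - (-0.192645)×(2.609091 - 3.080000)/(-0.192645 - 2.486400)
       = 2.642953
Iteration 3:
  f(2.609091) = -0.192645
  f(2.642953) = -0.014799
  x_4 = 2.642953 - (-0.014799)×(2.642953 - 2.609091)/(-0.014799 - (-0.192645))
       = 2.645771
Iteration 4:
  f(2.642953) = -0.014799
  f(2.645771) = 0.000103
  x_5 = 2.645771 - 0.000103×(2.645771 - 2.642953)/(0.000103 - (-0.014799))
       = 2.645751
Iteration 5:
  f(2.645771) = 0.000103
  f(2.645751) = 0.000000
  x_6 = 2.645751 - 0.000000×(2.645751 - 2.645771)/(0.000000 - 0.000103)
       = 2.645751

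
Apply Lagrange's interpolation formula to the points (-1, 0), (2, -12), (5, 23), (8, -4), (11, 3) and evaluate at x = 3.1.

Lagrange interpolation formula:
P(x) = Σ yᵢ × Lᵢ(x)
where Lᵢ(x) = Π_{j≠i} (x - xⱼ)/(xᵢ - xⱼ)

L_0(3.1) = (3.1 - 2)/(-1 - 2) × (3.1 - 5)/(-1 - 5) × (3.1 - 8)/(-1 - 8) × (3.1 - 11)/(-1 - 11) = -0.041617
L_1(3.1) = (3.1 - (-1))/(2 - (-1)) × (3.1 - 5)/(2 - 5) × (3.1 - 8)/(2 - 8) × (3.1 - 11)/(2 - 11) = 0.620475
L_2(3.1) = (3.1 - (-1))/(5 - (-1)) × (3.1 - 2)/(5 - 2) × (3.1 - 8)/(5 - 8) × (3.1 - 11)/(5 - 11) = 0.538834
L_3(3.1) = (3.1 - (-1))/(8 - (-1)) × (3.1 - 2)/(8 - 2) × (3.1 - 5)/(8 - 5) × (3.1 - 11)/(8 - 11) = -0.139290
L_4(3.1) = (3.1 - (-1))/(11 - (-1)) × (3.1 - 2)/(11 - 2) × (3.1 - 5)/(11 - 5) × (3.1 - 8)/(11 - 8) = 0.021599

P(3.1) = 0×L_0(3.1) + (-12)×L_1(3.1) + 23×L_2(3.1) + (-4)×L_3(3.1) + 3×L_4(3.1)
P(3.1) = 5.569430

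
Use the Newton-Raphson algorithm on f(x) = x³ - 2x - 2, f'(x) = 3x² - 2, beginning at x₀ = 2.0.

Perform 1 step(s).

f(x) = x³ - 2x - 2
f'(x) = 3x² - 2
x₀ = 2.0

Newton-Raphson formula: x_{n+1} = x_n - f(x_n)/f'(x_n)

Iteration 1:
  f(2.000000) = 2.000000
  f'(2.000000) = 10.000000
  x_1 = 2.000000 - 2.000000/10.000000 = 1.800000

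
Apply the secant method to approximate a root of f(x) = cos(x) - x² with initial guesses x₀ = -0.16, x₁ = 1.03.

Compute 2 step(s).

f(x) = cos(x) - x²
x₀ = -0.16, x₁ = 1.03

Secant formula: x_{n+1} = x_n - f(x_n)(x_n - x_{n-1})/(f(x_n) - f(x_{n-1}))

Iteration 1:
  f(-0.160000) = 0.961627
  f(1.030000) = -0.546081
  x_2 = 1.030000 - (-0.546081)×(1.030000 - (-0.160000))/(-0.546081 - 0.961627)
       = 0.598991
Iteration 2:
  f(1.030000) = -0.546081
  f(0.598991) = 0.467115
  x_3 = 0.598991 - 0.467115×(0.598991 - 1.030000)/(0.467115 - (-0.546081))
       = 0.797699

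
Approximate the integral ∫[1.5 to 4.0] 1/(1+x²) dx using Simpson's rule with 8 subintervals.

f(x) = 1/(1+x²)
a = 1.5, b = 4.0, n = 8
h = (b - a)/n = 0.312500

Simpson's rule: (h/3)[f(x₀) + 4f(x₁) + 2f(x₂) + ... + f(xₙ)]

x_0 = 1.5000, f(x_0) = 0.307692, coefficient = 1
x_1 = 1.8125, f(x_1) = 0.233364, coefficient = 4
x_2 = 2.1250, f(x_2) = 0.181303, coefficient = 2
x_3 = 2.4375, f(x_3) = 0.144063, coefficient = 4
x_4 = 2.7500, f(x_4) = 0.116788, coefficient = 2
x_5 = 3.0625, f(x_5) = 0.096349, coefficient = 4
x_6 = 3.3750, f(x_6) = 0.080706, coefficient = 2
x_7 = 3.6875, f(x_7) = 0.068504, coefficient = 4
x_8 = 4.0000, f(x_8) = 0.058824, coefficient = 1

I ≈ (0.312500/3) × 3.293232 = 0.343045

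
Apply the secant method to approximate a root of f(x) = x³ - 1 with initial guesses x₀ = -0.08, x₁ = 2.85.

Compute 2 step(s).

f(x) = x³ - 1
x₀ = -0.08, x₁ = 2.85

Secant formula: x_{n+1} = x_n - f(x_n)(x_n - x_{n-1})/(f(x_n) - f(x_{n-1}))

Iteration 1:
  f(-0.080000) = -1.000512
  f(2.850000) = 22.149125
  x_2 = 2.850000 - 22.149125×(2.850000 - (-0.080000))/(22.149125 - (-1.000512))
       = 0.046633
Iteration 2:
  f(2.850000) = 22.149125
  f(0.046633) = -0.999899
  x_3 = 0.046633 - (-0.999899)×(0.046633 - 2.850000)/(-0.999899 - 22.149125)
       = 0.167721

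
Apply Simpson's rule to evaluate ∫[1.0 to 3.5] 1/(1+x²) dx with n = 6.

f(x) = 1/(1+x²)
a = 1.0, b = 3.5, n = 6
h = (b - a)/n = 0.416667

Simpson's rule: (h/3)[f(x₀) + 4f(x₁) + 2f(x₂) + ... + f(xₙ)]

x_0 = 1.0000, f(x_0) = 0.500000, coefficient = 1
x_1 = 1.4167, f(x_1) = 0.332564, coefficient = 4
x_2 = 1.8333, f(x_2) = 0.229299, coefficient = 2
x_3 = 2.2500, f(x_3) = 0.164948, coefficient = 4
x_4 = 2.6667, f(x_4) = 0.123288, coefficient = 2
x_5 = 3.0833, f(x_5) = 0.095175, coefficient = 4
x_6 = 3.5000, f(x_6) = 0.075472, coefficient = 1

I ≈ (0.416667/3) × 3.651394 = 0.507138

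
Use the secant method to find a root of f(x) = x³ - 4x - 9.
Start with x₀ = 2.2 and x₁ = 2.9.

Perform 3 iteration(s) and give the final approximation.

f(x) = x³ - 4x - 9
x₀ = 2.2, x₁ = 2.9

Secant formula: x_{n+1} = x_n - f(x_n)(x_n - x_{n-1})/(f(x_n) - f(x_{n-1}))

Iteration 1:
  f(2.200000) = -7.152000
  f(2.900000) = 3.789000
  x_2 = 2.900000 - 3.789000×(2.900000 - 2.200000)/(3.789000 - (-7.152000))
       = 2.657582
Iteration 2:
  f(2.900000) = 3.789000
  f(2.657582) = -0.860519
  x_3 = 2.657582 - (-0.860519)×(2.657582 - 2.900000)/(-0.860519 - 3.789000)
       = 2.702448
Iteration 3:
  f(2.657582) = -0.860519
  f(2.702448) = -0.073212
  x_4 = 2.702448 - (-0.073212)×(2.702448 - 2.657582)/(-0.073212 - (-0.860519))
       = 2.706620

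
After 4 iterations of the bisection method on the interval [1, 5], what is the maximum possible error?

Bisection error bound: |error| ≤ (b-a)/2^n
|error| ≤ (5 - 1)/2^4 = 4/2^4
|error| ≤ 0.2500000000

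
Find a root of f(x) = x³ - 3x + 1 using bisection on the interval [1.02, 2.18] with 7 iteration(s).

f(x) = x³ - 3x + 1
Initial interval: [1.02, 2.18]

Iteration 1:
  c_1 = (1.020000 + 2.180000)/2 = 1.600000
  f(c_1) = f(1.600000) = 0.296000
  f(a) × f(c) < 0, new interval: [1.020000, 1.600000]
Iteration 2:
  c_2 = (1.020000 + 1.600000)/2 = 1.310000
  f(c_2) = f(1.310000) = -0.681909
  f(a) × f(c) ≥ 0, new interval: [1.310000, 1.600000]
Iteration 3:
  c_3 = (1.310000 + 1.600000)/2 = 1.455000
  f(c_3) = f(1.455000) = -0.284729
  f(a) × f(c) ≥ 0, new interval: [1.455000, 1.600000]
Iteration 4:
  c_4 = (1.455000 + 1.600000)/2 = 1.527500
  f(c_4) = f(1.527500) = -0.018451
  f(a) × f(c) ≥ 0, new interval: [1.527500, 1.600000]
Iteration 5:
  c_5 = (1.527500 + 1.600000)/2 = 1.563750
  f(c_5) = f(1.563750) = 0.132610
  f(a) × f(c) < 0, new interval: [1.527500, 1.563750]
Iteration 6:
  c_6 = (1.527500 + 1.563750)/2 = 1.545625
  f(c_6) = f(1.545625) = 0.055556
  f(a) × f(c) < 0, new interval: [1.527500, 1.545625]
Iteration 7:
  c_7 = (1.527500 + 1.545625)/2 = 1.536563
  f(c_7) = f(1.536563) = 0.018174
  f(a) × f(c) < 0, new interval: [1.527500, 1.536563]

After 7 iteration(s), the approximation is c_7 = 1.536563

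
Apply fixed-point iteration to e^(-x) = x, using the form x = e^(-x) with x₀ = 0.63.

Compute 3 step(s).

Equation: e^(-x) = x
Fixed-point form: x = e^(-x)
x₀ = 0.63

x_1 = g(0.630000) = 0.532592
x_2 = g(0.532592) = 0.587081
x_3 = g(0.587081) = 0.555948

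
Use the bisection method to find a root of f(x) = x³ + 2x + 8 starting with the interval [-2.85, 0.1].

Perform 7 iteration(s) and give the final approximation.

f(x) = x³ + 2x + 8
Initial interval: [-2.85, 0.1]

Iteration 1:
  c_1 = (-2.850000 + 0.100000)/2 = -1.375000
  f(c_1) = f(-1.375000) = 2.650391
  f(a) × f(c) < 0, new interval: [-2.850000, -1.375000]
Iteration 2:
  c_2 = (-2.850000 + (-1.375000))/2 = -2.112500
  f(c_2) = f(-2.112500) = -5.652361
  f(a) × f(c) ≥ 0, new interval: [-2.112500, -1.375000]
Iteration 3:
  c_3 = (-2.112500 + (-1.375000))/2 = -1.743750
  f(c_3) = f(-1.743750) = -0.789658
  f(a) × f(c) ≥ 0, new interval: [-1.743750, -1.375000]
Iteration 4:
  c_4 = (-1.743750 + (-1.375000))/2 = -1.559375
  f(c_4) = f(-1.559375) = 1.089395
  f(a) × f(c) < 0, new interval: [-1.743750, -1.559375]
Iteration 5:
  c_5 = (-1.743750 + (-1.559375))/2 = -1.651562
  f(c_5) = f(-1.651562) = 0.191976
  f(a) × f(c) < 0, new interval: [-1.743750, -1.651562]
Iteration 6:
  c_6 = (-1.743750 + (-1.651562))/2 = -1.697656
  f(c_6) = f(-1.697656) = -0.288020
  f(a) × f(c) ≥ 0, new interval: [-1.697656, -1.651562]
Iteration 7:
  c_7 = (-1.697656 + (-1.651562))/2 = -1.674609
  f(c_7) = f(-1.674609) = -0.045354
  f(a) × f(c) ≥ 0, new interval: [-1.674609, -1.651562]

After 7 iteration(s), the approximation is c_7 = -1.674609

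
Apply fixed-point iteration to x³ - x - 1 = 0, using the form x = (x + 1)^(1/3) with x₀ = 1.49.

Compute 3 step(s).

Equation: x³ - x - 1 = 0
Fixed-point form: x = (x + 1)^(1/3)
x₀ = 1.49

x_1 = g(1.490000) = 1.355397
x_2 = g(1.355397) = 1.330520
x_3 = g(1.330520) = 1.325819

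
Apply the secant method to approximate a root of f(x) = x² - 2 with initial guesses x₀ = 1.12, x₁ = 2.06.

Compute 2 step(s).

f(x) = x² - 2
x₀ = 1.12, x₁ = 2.06

Secant formula: x_{n+1} = x_n - f(x_n)(x_n - x_{n-1})/(f(x_n) - f(x_{n-1}))

Iteration 1:
  f(1.120000) = -0.745600
  f(2.060000) = 2.243600
  x_2 = 2.060000 - 2.243600×(2.060000 - 1.120000)/(2.243600 - (-0.745600))
       = 1.354465
Iteration 2:
  f(2.060000) = 2.243600
  f(1.354465) = -0.165423
  x_3 = 1.354465 - (-0.165423)×(1.354465 - 2.060000)/(-0.165423 - 2.243600)
       = 1.402913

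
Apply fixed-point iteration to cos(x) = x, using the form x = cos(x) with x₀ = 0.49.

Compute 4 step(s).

Equation: cos(x) = x
Fixed-point form: x = cos(x)
x₀ = 0.49

x_1 = g(0.490000) = 0.882333
x_2 = g(0.882333) = 0.635351
x_3 = g(0.635351) = 0.804863
x_4 = g(0.804863) = 0.693210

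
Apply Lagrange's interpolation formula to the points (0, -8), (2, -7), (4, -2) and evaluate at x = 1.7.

Lagrange interpolation formula:
P(x) = Σ yᵢ × Lᵢ(x)
where Lᵢ(x) = Π_{j≠i} (x - xⱼ)/(xᵢ - xⱼ)

L_0(1.7) = (1.7 - 2)/(0 - 2) × (1.7 - 4)/(0 - 4) = 0.086250
L_1(1.7) = (1.7 - 0)/(2 - 0) × (1.7 - 4)/(2 - 4) = 0.977500
L_2(1.7) = (1.7 - 0)/(4 - 0) × (1.7 - 2)/(4 - 2) = -0.063750

P(1.7) = (-8)×L_0(1.7) + (-7)×L_1(1.7) + (-2)×L_2(1.7)
P(1.7) = -7.405000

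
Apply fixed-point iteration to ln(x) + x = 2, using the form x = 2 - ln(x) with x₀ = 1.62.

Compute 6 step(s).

Equation: ln(x) + x = 2
Fixed-point form: x = 2 - ln(x)
x₀ = 1.62

x_1 = g(1.620000) = 1.517574
x_2 = g(1.517574) = 1.582887
x_3 = g(1.582887) = 1.540750
x_4 = g(1.540750) = 1.567731
x_5 = g(1.567731) = 1.550371
x_6 = g(1.550371) = 1.561506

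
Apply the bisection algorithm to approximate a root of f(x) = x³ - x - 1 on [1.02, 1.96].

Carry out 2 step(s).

f(x) = x³ - x - 1
Initial interval: [1.02, 1.96]

Iteration 1:
  c_1 = (1.020000 + 1.960000)/2 = 1.490000
  f(c_1) = f(1.490000) = 0.817949
  f(a) × f(c) < 0, new interval: [1.020000, 1.490000]
Iteration 2:
  c_2 = (1.020000 + 1.490000)/2 = 1.255000
  f(c_2) = f(1.255000) = -0.278344
  f(a) × f(c) ≥ 0, new interval: [1.255000, 1.490000]

After 2 iteration(s), the approximation is c_2 = 1.255000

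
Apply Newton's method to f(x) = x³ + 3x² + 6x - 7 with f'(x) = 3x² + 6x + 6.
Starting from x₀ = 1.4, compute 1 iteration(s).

f(x) = x³ + 3x² + 6x - 7
f'(x) = 3x² + 6x + 6
x₀ = 1.4

Newton-Raphson formula: x_{n+1} = x_n - f(x_n)/f'(x_n)

Iteration 1:
  f(1.400000) = 10.024000
  f'(1.400000) = 20.280000
  x_1 = 1.400000 - 10.024000/20.280000 = 0.905720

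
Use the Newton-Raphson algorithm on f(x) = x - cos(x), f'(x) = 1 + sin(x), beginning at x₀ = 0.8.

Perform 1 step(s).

f(x) = x - cos(x)
f'(x) = 1 + sin(x)
x₀ = 0.8

Newton-Raphson formula: x_{n+1} = x_n - f(x_n)/f'(x_n)

Iteration 1:
  f(0.800000) = 0.103293
  f'(0.800000) = 1.717356
  x_1 = 0.800000 - 0.103293/1.717356 = 0.739853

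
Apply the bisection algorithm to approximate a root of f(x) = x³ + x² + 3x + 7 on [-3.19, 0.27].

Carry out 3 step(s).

f(x) = x³ + x² + 3x + 7
Initial interval: [-3.19, 0.27]

Iteration 1:
  c_1 = (-3.190000 + 0.270000)/2 = -1.460000
  f(c_1) = f(-1.460000) = 1.639464
  f(a) × f(c) < 0, new interval: [-3.190000, -1.460000]
Iteration 2:
  c_2 = (-3.190000 + (-1.460000))/2 = -2.325000
  f(c_2) = f(-2.325000) = -7.137453
  f(a) × f(c) ≥ 0, new interval: [-2.325000, -1.460000]
Iteration 3:
  c_3 = (-2.325000 + (-1.460000))/2 = -1.892500
  f(c_3) = f(-1.892500) = -1.874039
  f(a) × f(c) ≥ 0, new interval: [-1.892500, -1.460000]

After 3 iteration(s), the approximation is c_3 = -1.892500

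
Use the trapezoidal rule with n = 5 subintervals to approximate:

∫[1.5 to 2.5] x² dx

f(x) = x²
a = 1.5, b = 2.5, n = 5
h = (b - a)/n = 0.200000

Trapezoidal rule: (h/2)[f(x₀) + 2f(x₁) + 2f(x₂) + ... + f(xₙ)]

x_0 = 1.5000, f(x_0) = 2.250000, coefficient = 1
x_1 = 1.7000, f(x_1) = 2.890000, coefficient = 2
x_2 = 1.9000, f(x_2) = 3.610000, coefficient = 2
x_3 = 2.1000, f(x_3) = 4.410000, coefficient = 2
x_4 = 2.3000, f(x_4) = 5.290000, coefficient = 2
x_5 = 2.5000, f(x_5) = 6.250000, coefficient = 1

I ≈ (0.200000/2) × 40.900000 = 4.090000
Exact value: 4.083333
Error: 0.006667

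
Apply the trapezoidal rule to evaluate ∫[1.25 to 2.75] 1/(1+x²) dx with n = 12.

f(x) = 1/(1+x²)
a = 1.25, b = 2.75, n = 12
h = (b - a)/n = 0.125000

Trapezoidal rule: (h/2)[f(x₀) + 2f(x₁) + 2f(x₂) + ... + f(xₙ)]

x_0 = 1.2500, f(x_0) = 0.390244, coefficient = 1
x_1 = 1.3750, f(x_1) = 0.345946, coefficient = 2
x_2 = 1.5000, f(x_2) = 0.307692, coefficient = 2
x_3 = 1.6250, f(x_3) = 0.274678, coefficient = 2
x_4 = 1.7500, f(x_4) = 0.246154, coefficient = 2
x_5 = 1.8750, f(x_5) = 0.221453, coefficient = 2
x_6 = 2.0000, f(x_6) = 0.200000, coefficient = 2
x_7 = 2.1250, f(x_7) = 0.181303, coefficient = 2
x_8 = 2.2500, f(x_8) = 0.164948, coefficient = 2
x_9 = 2.3750, f(x_9) = 0.150588, coefficient = 2
x_10 = 2.5000, f(x_10) = 0.137931, coefficient = 2
x_11 = 2.6250, f(x_11) = 0.126733, coefficient = 2
x_12 = 2.7500, f(x_12) = 0.116788, coefficient = 1

I ≈ (0.125000/2) × 5.221886 = 0.326368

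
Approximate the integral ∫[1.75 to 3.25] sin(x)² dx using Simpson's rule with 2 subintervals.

f(x) = sin(x)²
a = 1.75, b = 3.25, n = 2
h = (b - a)/n = 0.750000

Simpson's rule: (h/3)[f(x₀) + 4f(x₁) + 2f(x₂) + ... + f(xₙ)]

x_0 = 1.7500, f(x_0) = 0.968228, coefficient = 1
x_1 = 2.5000, f(x_1) = 0.358169, coefficient = 4
x_2 = 3.2500, f(x_2) = 0.011706, coefficient = 1

I ≈ (0.750000/3) × 2.412610 = 0.603153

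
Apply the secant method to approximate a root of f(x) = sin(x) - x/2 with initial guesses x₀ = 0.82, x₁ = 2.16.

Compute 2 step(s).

f(x) = sin(x) - x/2
x₀ = 0.82, x₁ = 2.16

Secant formula: x_{n+1} = x_n - f(x_n)(x_n - x_{n-1})/(f(x_n) - f(x_{n-1}))

Iteration 1:
  f(0.820000) = 0.321146
  f(2.160000) = -0.248617
  x_2 = 2.160000 - (-0.248617)×(2.160000 - 0.820000)/(-0.248617 - 0.321146)
       = 1.575289
Iteration 2:
  f(2.160000) = -0.248617
  f(1.575289) = 0.212345
  x_3 = 1.575289 - 0.212345×(1.575289 - 2.160000)/(0.212345 - (-0.248617))
       = 1.844640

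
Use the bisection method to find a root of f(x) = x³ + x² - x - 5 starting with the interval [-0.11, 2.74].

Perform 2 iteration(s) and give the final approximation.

f(x) = x³ + x² - x - 5
Initial interval: [-0.11, 2.74]

Iteration 1:
  c_1 = (-0.110000 + 2.740000)/2 = 1.315000
  f(c_1) = f(1.315000) = -2.311844
  f(a) × f(c) ≥ 0, new interval: [1.315000, 2.740000]
Iteration 2:
  c_2 = (1.315000 + 2.740000)/2 = 2.027500
  f(c_2) = f(2.027500) = 5.417815
  f(a) × f(c) < 0, new interval: [1.315000, 2.027500]

After 2 iteration(s), the approximation is c_2 = 2.027500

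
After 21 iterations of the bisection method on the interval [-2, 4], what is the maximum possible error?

Bisection error bound: |error| ≤ (b-a)/2^n
|error| ≤ (4 - (-2))/2^21 = 6/2^21
|error| ≤ 0.0000028610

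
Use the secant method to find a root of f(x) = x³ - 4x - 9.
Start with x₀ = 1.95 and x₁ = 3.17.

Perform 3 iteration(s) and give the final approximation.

f(x) = x³ - 4x - 9
x₀ = 1.95, x₁ = 3.17

Secant formula: x_{n+1} = x_n - f(x_n)(x_n - x_{n-1})/(f(x_n) - f(x_{n-1}))

Iteration 1:
  f(1.950000) = -9.385125
  f(3.170000) = 10.175013
  x_2 = 3.170000 - 10.175013×(3.170000 - 1.950000)/(10.175013 - (-9.385125))
       = 2.535367
Iteration 2:
  f(3.170000) = 10.175013
  f(2.535367) = -2.843917
  x_3 = 2.535367 - (-2.843917)×(2.535367 - 3.170000)/(-2.843917 - 10.175013)
       = 2.673999
Iteration 3:
  f(2.535367) = -2.843917
  f(2.673999) = -0.576180
  x_4 = 2.673999 - (-0.576180)×(2.673999 - 2.535367)/(-0.576180 - (-2.843917))
       = 2.709222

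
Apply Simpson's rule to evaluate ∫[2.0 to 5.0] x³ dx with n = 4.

f(x) = x³
a = 2.0, b = 5.0, n = 4
h = (b - a)/n = 0.750000

Simpson's rule: (h/3)[f(x₀) + 4f(x₁) + 2f(x₂) + ... + f(xₙ)]

x_0 = 2.0000, f(x_0) = 8.000000, coefficient = 1
x_1 = 2.7500, f(x_1) = 20.796875, coefficient = 4
x_2 = 3.5000, f(x_2) = 42.875000, coefficient = 2
x_3 = 4.2500, f(x_3) = 76.765625, coefficient = 4
x_4 = 5.0000, f(x_4) = 125.000000, coefficient = 1

I ≈ (0.750000/3) × 609.000000 = 152.250000
Exact value: 152.250000
Error: 0.000000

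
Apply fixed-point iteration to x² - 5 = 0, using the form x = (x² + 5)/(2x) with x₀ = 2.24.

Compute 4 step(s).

Equation: x² - 5 = 0
Fixed-point form: x = (x² + 5)/(2x)
x₀ = 2.24

x_1 = g(2.240000) = 2.236071
x_2 = g(2.236071) = 2.236068
x_3 = g(2.236068) = 2.236068
x_4 = g(2.236068) = 2.236068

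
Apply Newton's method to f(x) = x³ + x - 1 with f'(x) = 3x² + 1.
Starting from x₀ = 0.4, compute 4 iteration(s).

f(x) = x³ + x - 1
f'(x) = 3x² + 1
x₀ = 0.4

Newton-Raphson formula: x_{n+1} = x_n - f(x_n)/f'(x_n)

Iteration 1:
  f(0.400000) = -0.536000
  f'(0.400000) = 1.480000
  x_1 = 0.400000 - (-0.536000)/1.480000 = 0.762162
Iteration 2:
  f(0.762162) = 0.204895
  f'(0.762162) = 2.742673
  x_2 = 0.762162 - 0.204895/2.742673 = 0.687456
Iteration 3:
  f(0.687456) = 0.012344
  f'(0.687456) = 2.417786
  x_3 = 0.687456 - 0.012344/2.417786 = 0.682350
Iteration 4:
  f(0.682350) = 0.000054
  f'(0.682350) = 2.396805
  x_4 = 0.682350 - 0.000054/2.396805 = 0.682328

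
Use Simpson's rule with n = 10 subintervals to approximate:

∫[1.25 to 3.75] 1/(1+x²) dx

f(x) = 1/(1+x²)
a = 1.25, b = 3.75, n = 10
h = (b - a)/n = 0.250000

Simpson's rule: (h/3)[f(x₀) + 4f(x₁) + 2f(x₂) + ... + f(xₙ)]

x_0 = 1.2500, f(x_0) = 0.390244, coefficient = 1
x_1 = 1.5000, f(x_1) = 0.307692, coefficient = 4
x_2 = 1.7500, f(x_2) = 0.246154, coefficient = 2
x_3 = 2.0000, f(x_3) = 0.200000, coefficient = 4
x_4 = 2.2500, f(x_4) = 0.164948, coefficient = 2
x_5 = 2.5000, f(x_5) = 0.137931, coefficient = 4
x_6 = 2.7500, f(x_6) = 0.116788, coefficient = 2
x_7 = 3.0000, f(x_7) = 0.100000, coefficient = 4
x_8 = 3.2500, f(x_8) = 0.086486, coefficient = 2
x_9 = 3.5000, f(x_9) = 0.075472, coefficient = 4
x_10 = 3.7500, f(x_10) = 0.066390, coefficient = 1

I ≈ (0.250000/3) × 4.969768 = 0.414147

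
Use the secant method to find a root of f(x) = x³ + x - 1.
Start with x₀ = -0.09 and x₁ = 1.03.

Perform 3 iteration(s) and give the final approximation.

f(x) = x³ + x - 1
x₀ = -0.09, x₁ = 1.03

Secant formula: x_{n+1} = x_n - f(x_n)(x_n - x_{n-1})/(f(x_n) - f(x_{n-1}))

Iteration 1:
  f(-0.090000) = -1.090729
  f(1.030000) = 1.122727
  x_2 = 1.030000 - 1.122727×(1.030000 - (-0.090000))/(1.122727 - (-1.090729))
       = 0.461905
Iteration 2:
  f(1.030000) = 1.122727
  f(0.461905) = -0.439545
  x_3 = 0.461905 - (-0.439545)×(0.461905 - 1.030000)/(-0.439545 - 1.122727)
       = 0.621738
Iteration 3:
  f(0.461905) = -0.439545
  f(0.621738) = -0.137924
  x_4 = 0.621738 - (-0.137924)×(0.621738 - 0.461905)/(-0.137924 - (-0.439545))
       = 0.694826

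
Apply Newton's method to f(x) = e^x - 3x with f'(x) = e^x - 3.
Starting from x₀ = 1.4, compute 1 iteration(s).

f(x) = e^x - 3x
f'(x) = e^x - 3
x₀ = 1.4

Newton-Raphson formula: x_{n+1} = x_n - f(x_n)/f'(x_n)

Iteration 1:
  f(1.400000) = -0.144800
  f'(1.400000) = 1.055200
  x_1 = 1.400000 - (-0.144800)/1.055200 = 1.537225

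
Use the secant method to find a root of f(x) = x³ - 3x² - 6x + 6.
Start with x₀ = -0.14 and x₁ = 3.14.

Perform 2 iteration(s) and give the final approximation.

f(x) = x³ - 3x² - 6x + 6
x₀ = -0.14, x₁ = 3.14

Secant formula: x_{n+1} = x_n - f(x_n)(x_n - x_{n-1})/(f(x_n) - f(x_{n-1}))

Iteration 1:
  f(-0.140000) = 6.778456
  f(3.140000) = -11.459656
  x_2 = 3.140000 - (-11.459656)×(3.140000 - (-0.140000))/(-11.459656 - 6.778456)
       = 1.079059
Iteration 2:
  f(3.140000) = -11.459656
  f(1.079059) = -2.711037
  x_3 = 1.079059 - (-2.711037)×(1.079059 - 3.140000)/(-2.711037 - (-11.459656))
       = 0.440411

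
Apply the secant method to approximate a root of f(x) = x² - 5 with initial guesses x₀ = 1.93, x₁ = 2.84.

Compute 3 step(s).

f(x) = x² - 5
x₀ = 1.93, x₁ = 2.84

Secant formula: x_{n+1} = x_n - f(x_n)(x_n - x_{n-1})/(f(x_n) - f(x_{n-1}))

Iteration 1:
  f(1.930000) = -1.275100
  f(2.840000) = 3.065600
  x_2 = 2.840000 - 3.065600×(2.840000 - 1.930000)/(3.065600 - (-1.275100))
       = 2.197317
Iteration 2:
  f(2.840000) = 3.065600
  f(2.197317) = -0.171800
  x_3 = 2.197317 - (-0.171800)×(2.197317 - 2.840000)/(-0.171800 - 3.065600)
       = 2.231422
Iteration 3:
  f(2.197317) = -0.171800
  f(2.231422) = -0.020756
  x_4 = 2.231422 - (-0.020756)×(2.231422 - 2.197317)/(-0.020756 - (-0.171800))
       = 2.236109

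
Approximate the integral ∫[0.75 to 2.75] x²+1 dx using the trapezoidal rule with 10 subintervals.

f(x) = x²+1
a = 0.75, b = 2.75, n = 10
h = (b - a)/n = 0.200000

Trapezoidal rule: (h/2)[f(x₀) + 2f(x₁) + 2f(x₂) + ... + f(xₙ)]

x_0 = 0.7500, f(x_0) = 1.562500, coefficient = 1
x_1 = 0.9500, f(x_1) = 1.902500, coefficient = 2
x_2 = 1.1500, f(x_2) = 2.322500, coefficient = 2
x_3 = 1.3500, f(x_3) = 2.822500, coefficient = 2
x_4 = 1.5500, f(x_4) = 3.402500, coefficient = 2
x_5 = 1.7500, f(x_5) = 4.062500, coefficient = 2
x_6 = 1.9500, f(x_6) = 4.802500, coefficient = 2
x_7 = 2.1500, f(x_7) = 5.622500, coefficient = 2
x_8 = 2.3500, f(x_8) = 6.522500, coefficient = 2
x_9 = 2.5500, f(x_9) = 7.502500, coefficient = 2
x_10 = 2.7500, f(x_10) = 8.562500, coefficient = 1

I ≈ (0.200000/2) × 88.050000 = 8.805000
Exact value: 8.791667
Error: 0.013333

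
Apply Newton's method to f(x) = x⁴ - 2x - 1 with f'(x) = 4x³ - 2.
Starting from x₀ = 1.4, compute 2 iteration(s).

f(x) = x⁴ - 2x - 1
f'(x) = 4x³ - 2
x₀ = 1.4

Newton-Raphson formula: x_{n+1} = x_n - f(x_n)/f'(x_n)

Iteration 1:
  f(1.400000) = 0.041600
  f'(1.400000) = 8.976000
  x_1 = 1.400000 - 0.041600/8.976000 = 1.395365
Iteration 2:
  f(1.395365) = 0.000252
  f'(1.395365) = 8.867355
  x_2 = 1.395365 - 0.000252/8.867355 = 1.395337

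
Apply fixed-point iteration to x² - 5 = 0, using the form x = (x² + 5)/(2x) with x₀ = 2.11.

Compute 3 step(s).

Equation: x² - 5 = 0
Fixed-point form: x = (x² + 5)/(2x)
x₀ = 2.11

x_1 = g(2.110000) = 2.239834
x_2 = g(2.239834) = 2.236071
x_3 = g(2.236071) = 2.236068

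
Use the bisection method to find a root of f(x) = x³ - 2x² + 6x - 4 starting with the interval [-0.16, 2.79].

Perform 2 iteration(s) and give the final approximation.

f(x) = x³ - 2x² + 6x - 4
Initial interval: [-0.16, 2.79]

Iteration 1:
  c_1 = (-0.160000 + 2.790000)/2 = 1.315000
  f(c_1) = f(1.315000) = 2.705481
  f(a) × f(c) < 0, new interval: [-0.160000, 1.315000]
Iteration 2:
  c_2 = (-0.160000 + 1.315000)/2 = 0.577500
  f(c_2) = f(0.577500) = -1.009413
  f(a) × f(c) ≥ 0, new interval: [0.577500, 1.315000]

After 2 iteration(s), the approximation is c_2 = 0.577500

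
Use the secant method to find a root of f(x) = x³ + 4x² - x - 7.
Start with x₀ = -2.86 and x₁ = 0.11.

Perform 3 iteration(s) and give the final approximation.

f(x) = x³ + 4x² - x - 7
x₀ = -2.86, x₁ = 0.11

Secant formula: x_{n+1} = x_n - f(x_n)(x_n - x_{n-1})/(f(x_n) - f(x_{n-1}))

Iteration 1:
  f(-2.860000) = 5.184744
  f(0.110000) = -7.060269
  x_2 = 0.110000 - (-7.060269)×(0.110000 - (-2.860000))/(-7.060269 - 5.184744)
       = -1.602452
Iteration 2:
  f(0.110000) = -7.060269
  f(-1.602452) = 0.759002
  x_3 = -1.602452 - 0.759002×(-1.602452 - 0.110000)/(0.759002 - (-7.060269))
       = -1.436228
Iteration 3:
  f(-1.602452) = 0.759002
  f(-1.436228) = -0.275352
  x_4 = -1.436228 - (-0.275352)×(-1.436228 - (-1.602452))/(-0.275352 - 0.759002)
       = -1.480478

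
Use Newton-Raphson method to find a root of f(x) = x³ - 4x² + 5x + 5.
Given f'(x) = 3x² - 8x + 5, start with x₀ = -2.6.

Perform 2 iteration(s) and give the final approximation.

f(x) = x³ - 4x² + 5x + 5
f'(x) = 3x² - 8x + 5
x₀ = -2.6

Newton-Raphson formula: x_{n+1} = x_n - f(x_n)/f'(x_n)

Iteration 1:
  f(-2.600000) = -52.616000
  f'(-2.600000) = 46.080000
  x_1 = -2.600000 - (-52.616000)/46.080000 = -1.458160
Iteration 2:
  f(-1.458160) = -13.896100
  f'(-1.458160) = 23.043967
  x_2 = -1.458160 - (-13.896100)/23.043967 = -0.855134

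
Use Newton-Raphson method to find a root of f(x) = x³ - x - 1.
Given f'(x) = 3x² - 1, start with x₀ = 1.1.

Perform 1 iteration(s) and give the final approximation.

f(x) = x³ - x - 1
f'(x) = 3x² - 1
x₀ = 1.1

Newton-Raphson formula: x_{n+1} = x_n - f(x_n)/f'(x_n)

Iteration 1:
  f(1.100000) = -0.769000
  f'(1.100000) = 2.630000
  x_1 = 1.100000 - (-0.769000)/2.630000 = 1.392395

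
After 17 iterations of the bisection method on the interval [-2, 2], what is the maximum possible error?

Bisection error bound: |error| ≤ (b-a)/2^n
|error| ≤ (2 - (-2))/2^17 = 4/2^17
|error| ≤ 0.0000305176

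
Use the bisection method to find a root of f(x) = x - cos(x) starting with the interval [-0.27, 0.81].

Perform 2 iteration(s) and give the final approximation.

f(x) = x - cos(x)
Initial interval: [-0.27, 0.81]

Iteration 1:
  c_1 = (-0.270000 + 0.810000)/2 = 0.270000
  f(c_1) = f(0.270000) = -0.693771
  f(a) × f(c) ≥ 0, new interval: [0.270000, 0.810000]
Iteration 2:
  c_2 = (0.270000 + 0.810000)/2 = 0.540000
  f(c_2) = f(0.540000) = -0.317709
  f(a) × f(c) ≥ 0, new interval: [0.540000, 0.810000]

After 2 iteration(s), the approximation is c_2 = 0.540000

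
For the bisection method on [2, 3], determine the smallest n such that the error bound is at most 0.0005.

We need (b-a)/2^n ≤ 0.0005
(3 - 2)/2^n ≤ 0.0005
1/2^n ≤ 0.0005
2^n ≥ 2000
n ≥ log₂(2000) = 10.97
n ≥ 11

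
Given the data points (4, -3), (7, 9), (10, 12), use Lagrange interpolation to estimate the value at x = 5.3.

Lagrange interpolation formula:
P(x) = Σ yᵢ × Lᵢ(x)
where Lᵢ(x) = Π_{j≠i} (x - xⱼ)/(xᵢ - xⱼ)

L_0(5.3) = (5.3 - 7)/(4 - 7) × (5.3 - 10)/(4 - 10) = 0.443889
L_1(5.3) = (5.3 - 4)/(7 - 4) × (5.3 - 10)/(7 - 10) = 0.678889
L_2(5.3) = (5.3 - 4)/(10 - 4) × (5.3 - 7)/(10 - 7) = -0.122778

P(5.3) = (-3)×L_0(5.3) + 9×L_1(5.3) + 12×L_2(5.3)
P(5.3) = 3.305000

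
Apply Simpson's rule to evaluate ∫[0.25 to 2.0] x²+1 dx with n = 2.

f(x) = x²+1
a = 0.25, b = 2.0, n = 2
h = (b - a)/n = 0.875000

Simpson's rule: (h/3)[f(x₀) + 4f(x₁) + 2f(x₂) + ... + f(xₙ)]

x_0 = 0.2500, f(x_0) = 1.062500, coefficient = 1
x_1 = 1.1250, f(x_1) = 2.265625, coefficient = 4
x_2 = 2.0000, f(x_2) = 5.000000, coefficient = 1

I ≈ (0.875000/3) × 15.125000 = 4.411458
Exact value: 4.411458
Error: 0.000000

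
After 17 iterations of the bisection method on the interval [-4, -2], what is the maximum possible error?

Bisection error bound: |error| ≤ (b-a)/2^n
|error| ≤ (-2 - (-4))/2^17 = 2/2^17
|error| ≤ 0.0000152588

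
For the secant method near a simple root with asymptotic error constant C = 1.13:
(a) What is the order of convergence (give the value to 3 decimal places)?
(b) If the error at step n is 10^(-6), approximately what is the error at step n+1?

(a) Secant method has superlinear convergence with order φ = (1+√5)/2 ≈ 1.618.
    This means |e_{n+1}| ≈ C|e_n|^1.618.

(b) With |e_n| = 10^(-6) and C = 1.13:
    |e_{n+1}| ≈ 1.13 × (10^(-6))^1.618 = 1.13 × 10^(-9.71)

(a) ≈ 1.618 (golden ratio); (b) |e_{n+1}| ≈ 2.212e-10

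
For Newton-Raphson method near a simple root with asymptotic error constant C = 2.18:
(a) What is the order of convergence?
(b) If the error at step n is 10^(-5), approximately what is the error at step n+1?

(a) Newton-Raphson has quadratic (order 2) convergence near simple roots.
    This means |e_{n+1}| ≈ C|e_n|².

(b) With |e_n| = 10^(-5) and C = 2.18:
    |e_{n+1}| ≈ 2.18 × (10^(-5))² = 2.18 × 10^(-10)

(a) 2 (quadratic); (b) |e_{n+1}| ≈ 2.180e-10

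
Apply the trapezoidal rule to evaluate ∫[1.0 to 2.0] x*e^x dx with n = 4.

f(x) = x*e^x
a = 1.0, b = 2.0, n = 4
h = (b - a)/n = 0.250000

Trapezoidal rule: (h/2)[f(x₀) + 2f(x₁) + 2f(x₂) + ... + f(xₙ)]

x_0 = 1.0000, f(x_0) = 2.718282, coefficient = 1
x_1 = 1.2500, f(x_1) = 4.362929, coefficient = 2
x_2 = 1.5000, f(x_2) = 6.722534, coefficient = 2
x_3 = 1.7500, f(x_3) = 10.070555, coefficient = 2
x_4 = 2.0000, f(x_4) = 14.778112, coefficient = 1

I ≈ (0.250000/2) × 59.808428 = 7.476053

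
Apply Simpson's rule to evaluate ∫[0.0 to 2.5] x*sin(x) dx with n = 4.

f(x) = x*sin(x)
a = 0.0, b = 2.5, n = 4
h = (b - a)/n = 0.625000

Simpson's rule: (h/3)[f(x₀) + 4f(x₁) + 2f(x₂) + ... + f(xₙ)]

x_0 = 0.0000, f(x_0) = 0.000000, coefficient = 1
x_1 = 0.6250, f(x_1) = 0.365686, coefficient = 4
x_2 = 1.2500, f(x_2) = 1.186231, coefficient = 2
x_3 = 1.8750, f(x_3) = 1.788911, coefficient = 4
x_4 = 2.5000, f(x_4) = 1.496180, coefficient = 1

I ≈ (0.625000/3) × 12.487028 = 2.601464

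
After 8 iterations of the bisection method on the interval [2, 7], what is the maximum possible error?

Bisection error bound: |error| ≤ (b-a)/2^n
|error| ≤ (7 - 2)/2^8 = 5/2^8
|error| ≤ 0.0195312500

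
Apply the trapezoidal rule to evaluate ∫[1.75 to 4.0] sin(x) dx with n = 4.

f(x) = sin(x)
a = 1.75, b = 4.0, n = 4
h = (b - a)/n = 0.562500

Trapezoidal rule: (h/2)[f(x₀) + 2f(x₁) + 2f(x₂) + ... + f(xₙ)]

x_0 = 1.7500, f(x_0) = 0.983986, coefficient = 1
x_1 = 2.3125, f(x_1) = 0.737319, coefficient = 2
x_2 = 2.8750, f(x_2) = 0.263446, coefficient = 2
x_3 = 3.4375, f(x_3) = -0.291608, coefficient = 2
x_4 = 4.0000, f(x_4) = -0.756802, coefficient = 1

I ≈ (0.562500/2) × 1.645497 = 0.462796
Exact value: 0.475398
Error: 0.012602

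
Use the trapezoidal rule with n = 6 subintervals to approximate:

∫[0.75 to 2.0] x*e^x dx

f(x) = x*e^x
a = 0.75, b = 2.0, n = 6
h = (b - a)/n = 0.208333

Trapezoidal rule: (h/2)[f(x₀) + 2f(x₁) + 2f(x₂) + ... + f(xₙ)]

x_0 = 0.7500, f(x_0) = 1.587750, coefficient = 1
x_1 = 0.9583, f(x_1) = 2.498708, coefficient = 2
x_2 = 1.1667, f(x_2) = 3.746482, coefficient = 2
x_3 = 1.3750, f(x_3) = 5.438230, coefficient = 2
x_4 = 1.5833, f(x_4) = 7.712679, coefficient = 2
x_5 = 1.7917, f(x_5) = 10.749002, coefficient = 2
x_6 = 2.0000, f(x_6) = 14.778112, coefficient = 1

I ≈ (0.208333/2) × 76.656067 = 7.985007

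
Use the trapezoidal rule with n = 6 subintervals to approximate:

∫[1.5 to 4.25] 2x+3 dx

f(x) = 2x+3
a = 1.5, b = 4.25, n = 6
h = (b - a)/n = 0.458333

Trapezoidal rule: (h/2)[f(x₀) + 2f(x₁) + 2f(x₂) + ... + f(xₙ)]

x_0 = 1.5000, f(x_0) = 6.000000, coefficient = 1
x_1 = 1.9583, f(x_1) = 6.916667, coefficient = 2
x_2 = 2.4167, f(x_2) = 7.833333, coefficient = 2
x_3 = 2.8750, f(x_3) = 8.750000, coefficient = 2
x_4 = 3.3333, f(x_4) = 9.666667, coefficient = 2
x_5 = 3.7917, f(x_5) = 10.583333, coefficient = 2
x_6 = 4.2500, f(x_6) = 11.500000, coefficient = 1

I ≈ (0.458333/2) × 105.000000 = 24.062500
Exact value: 24.062500
Error: 0.000000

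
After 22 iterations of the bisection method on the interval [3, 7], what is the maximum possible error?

Bisection error bound: |error| ≤ (b-a)/2^n
|error| ≤ (7 - 3)/2^22 = 4/2^22
|error| ≤ 0.0000009537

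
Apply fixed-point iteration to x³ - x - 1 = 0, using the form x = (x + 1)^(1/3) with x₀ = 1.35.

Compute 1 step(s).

Equation: x³ - x - 1 = 0
Fixed-point form: x = (x + 1)^(1/3)
x₀ = 1.35

x_1 = g(1.350000) = 1.329503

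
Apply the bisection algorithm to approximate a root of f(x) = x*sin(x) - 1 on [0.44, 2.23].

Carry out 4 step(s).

f(x) = x*sin(x) - 1
Initial interval: [0.44, 2.23]

Iteration 1:
  c_1 = (0.440000 + 2.230000)/2 = 1.335000
  f(c_1) = f(1.335000) = 0.298059
  f(a) × f(c) < 0, new interval: [0.440000, 1.335000]
Iteration 2:
  c_2 = (0.440000 + 1.335000)/2 = 0.887500
  f(c_2) = f(0.887500) = -0.311747
  f(a) × f(c) ≥ 0, new interval: [0.887500, 1.335000]
Iteration 3:
  c_3 = (0.887500 + 1.335000)/2 = 1.111250
  f(c_3) = f(1.111250) = -0.004038
  f(a) × f(c) ≥ 0, new interval: [1.111250, 1.335000]
Iteration 4:
  c_4 = (1.111250 + 1.335000)/2 = 1.223125
  f(c_4) = f(1.223125) = 0.149944
  f(a) × f(c) < 0, new interval: [1.111250, 1.223125]

After 4 iteration(s), the approximation is c_4 = 1.223125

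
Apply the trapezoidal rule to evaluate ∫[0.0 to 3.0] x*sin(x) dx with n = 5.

f(x) = x*sin(x)
a = 0.0, b = 3.0, n = 5
h = (b - a)/n = 0.600000

Trapezoidal rule: (h/2)[f(x₀) + 2f(x₁) + 2f(x₂) + ... + f(xₙ)]

x_0 = 0.0000, f(x_0) = 0.000000, coefficient = 1
x_1 = 0.6000, f(x_1) = 0.338785, coefficient = 2
x_2 = 1.2000, f(x_2) = 1.118447, coefficient = 2
x_3 = 1.8000, f(x_3) = 1.752926, coefficient = 2
x_4 = 2.4000, f(x_4) = 1.621112, coefficient = 2
x_5 = 3.0000, f(x_5) = 0.423360, coefficient = 1

I ≈ (0.600000/2) × 10.085900 = 3.025770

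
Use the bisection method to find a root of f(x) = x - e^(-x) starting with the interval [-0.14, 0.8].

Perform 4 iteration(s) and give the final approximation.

f(x) = x - e^(-x)
Initial interval: [-0.14, 0.8]

Iteration 1:
  c_1 = (-0.140000 + 0.800000)/2 = 0.330000
  f(c_1) = f(0.330000) = -0.388924
  f(a) × f(c) ≥ 0, new interval: [0.330000, 0.800000]
Iteration 2:
  c_2 = (0.330000 + 0.800000)/2 = 0.565000
  f(c_2) = f(0.565000) = -0.003360
  f(a) × f(c) ≥ 0, new interval: [0.565000, 0.800000]
Iteration 3:
  c_3 = (0.565000 + 0.800000)/2 = 0.682500
  f(c_3) = f(0.682500) = 0.177148
  f(a) × f(c) < 0, new interval: [0.565000, 0.682500]
Iteration 4:
  c_4 = (0.565000 + 0.682500)/2 = 0.623750
  f(c_4) = f(0.623750) = 0.087819
  f(a) × f(c) < 0, new interval: [0.565000, 0.623750]

After 4 iteration(s), the approximation is c_4 = 0.623750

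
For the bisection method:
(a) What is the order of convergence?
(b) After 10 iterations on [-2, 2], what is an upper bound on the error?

(a) Bisection has linear (order 1) convergence; the error is halved each step.

(b) Error bound = (b-a)/2^n = (2 - (-2))/2^{10}
    = 4/2^{10}

(a) 1 (linear); (b) error ≤ 3.91e-03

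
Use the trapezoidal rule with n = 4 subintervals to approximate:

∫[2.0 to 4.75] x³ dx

f(x) = x³
a = 2.0, b = 4.75, n = 4
h = (b - a)/n = 0.687500

Trapezoidal rule: (h/2)[f(x₀) + 2f(x₁) + 2f(x₂) + ... + f(xₙ)]

x_0 = 2.0000, f(x_0) = 8.000000, coefficient = 1
x_1 = 2.6875, f(x_1) = 19.410889, coefficient = 2
x_2 = 3.3750, f(x_2) = 38.443359, coefficient = 2
x_3 = 4.0625, f(x_3) = 67.047119, coefficient = 2
x_4 = 4.7500, f(x_4) = 107.171875, coefficient = 1

I ≈ (0.687500/2) × 364.974609 = 125.460022
Exact value: 123.266602
Error: 2.193420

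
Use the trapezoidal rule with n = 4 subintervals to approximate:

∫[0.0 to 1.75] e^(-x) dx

f(x) = e^(-x)
a = 0.0, b = 1.75, n = 4
h = (b - a)/n = 0.437500

Trapezoidal rule: (h/2)[f(x₀) + 2f(x₁) + 2f(x₂) + ... + f(xₙ)]

x_0 = 0.0000, f(x_0) = 1.000000, coefficient = 1
x_1 = 0.4375, f(x_1) = 0.645649, coefficient = 2
x_2 = 0.8750, f(x_2) = 0.416862, coefficient = 2
x_3 = 1.3125, f(x_3) = 0.269146, coefficient = 2
x_4 = 1.7500, f(x_4) = 0.173774, coefficient = 1

I ≈ (0.437500/2) × 3.837088 = 0.839363
Exact value: 0.826226
Error: 0.013137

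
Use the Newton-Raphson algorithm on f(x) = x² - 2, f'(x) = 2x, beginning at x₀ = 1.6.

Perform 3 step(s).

f(x) = x² - 2
f'(x) = 2x
x₀ = 1.6

Newton-Raphson formula: x_{n+1} = x_n - f(x_n)/f'(x_n)

Iteration 1:
  f(1.600000) = 0.560000
  f'(1.600000) = 3.200000
  x_1 = 1.600000 - 0.560000/3.200000 = 1.425000
Iteration 2:
  f(1.425000) = 0.030625
  f'(1.425000) = 2.850000
  x_2 = 1.425000 - 0.030625/2.850000 = 1.414254
Iteration 3:
  f(1.414254) = 0.000115
  f'(1.414254) = 2.828509
  x_3 = 1.414254 - 0.000115/2.828509 = 1.414214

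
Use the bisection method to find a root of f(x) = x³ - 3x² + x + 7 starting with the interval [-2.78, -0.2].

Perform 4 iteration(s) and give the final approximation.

f(x) = x³ - 3x² + x + 7
Initial interval: [-2.78, -0.2]

Iteration 1:
  c_1 = (-2.780000 + (-0.200000))/2 = -1.490000
  f(c_1) = f(-1.490000) = -4.458249
  f(a) × f(c) ≥ 0, new interval: [-1.490000, -0.200000]
Iteration 2:
  c_2 = (-1.490000 + (-0.200000))/2 = -0.845000
  f(c_2) = f(-0.845000) = 3.409574
  f(a) × f(c) < 0, new interval: [-1.490000, -0.845000]
Iteration 3:
  c_3 = (-1.490000 + (-0.845000))/2 = -1.167500
  f(c_3) = f(-1.167500) = 0.151963
  f(a) × f(c) < 0, new interval: [-1.490000, -1.167500]
Iteration 4:
  c_4 = (-1.490000 + (-1.167500))/2 = -1.328750
  f(c_4) = f(-1.328750) = -1.971490
  f(a) × f(c) ≥ 0, new interval: [-1.328750, -1.167500]

After 4 iteration(s), the approximation is c_4 = -1.328750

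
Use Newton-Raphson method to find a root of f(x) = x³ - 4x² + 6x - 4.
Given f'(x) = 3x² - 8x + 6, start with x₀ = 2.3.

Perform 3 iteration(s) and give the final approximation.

f(x) = x³ - 4x² + 6x - 4
f'(x) = 3x² - 8x + 6
x₀ = 2.3

Newton-Raphson formula: x_{n+1} = x_n - f(x_n)/f'(x_n)

Iteration 1:
  f(2.300000) = 0.807000
  f'(2.300000) = 3.470000
  x_1 = 2.300000 - 0.807000/3.470000 = 2.067435
Iteration 2:
  f(2.067435) = 0.144272
  f'(2.067435) = 2.283383
  x_2 = 2.067435 - 0.144272/2.283383 = 2.004252
Iteration 3:
  f(2.004252) = 0.008540
  f'(2.004252) = 2.017061
  x_3 = 2.004252 - 0.008540/2.017061 = 2.000018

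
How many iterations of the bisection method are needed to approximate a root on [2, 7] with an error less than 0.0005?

We need (b-a)/2^n ≤ 0.0005
(7 - 2)/2^n ≤ 0.0005
5/2^n ≤ 0.0005
2^n ≥ 10000
n ≥ log₂(10000) = 13.29
n ≥ 14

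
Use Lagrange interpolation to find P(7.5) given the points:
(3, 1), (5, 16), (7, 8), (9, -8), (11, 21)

Lagrange interpolation formula:
P(x) = Σ yᵢ × Lᵢ(x)
where Lᵢ(x) = Π_{j≠i} (x - xⱼ)/(xᵢ - xⱼ)

L_0(7.5) = (7.5 - 5)/(3 - 5) × (7.5 - 7)/(3 - 7) × (7.5 - 9)/(3 - 9) × (7.5 - 11)/(3 - 11) = 0.017090
L_1(7.5) = (7.5 - 3)/(5 - 3) × (7.5 - 7)/(5 - 7) × (7.5 - 9)/(5 - 9) × (7.5 - 11)/(5 - 11) = -0.123047
L_2(7.5) = (7.5 - 3)/(7 - 3) × (7.5 - 5)/(7 - 5) × (7.5 - 9)/(7 - 9) × (7.5 - 11)/(7 - 11) = 0.922852
L_3(7.5) = (7.5 - 3)/(9 - 3) × (7.5 - 5)/(9 - 5) × (7.5 - 7)/(9 - 7) × (7.5 - 11)/(9 - 11) = 0.205078
L_4(7.5) = (7.5 - 3)/(11 - 3) × (7.5 - 5)/(11 - 5) × (7.5 - 7)/(11 - 7) × (7.5 - 9)/(11 - 9) = -0.021973

P(7.5) = 1×L_0(7.5) + 16×L_1(7.5) + 8×L_2(7.5) + (-8)×L_3(7.5) + 21×L_4(7.5)
P(7.5) = 3.329102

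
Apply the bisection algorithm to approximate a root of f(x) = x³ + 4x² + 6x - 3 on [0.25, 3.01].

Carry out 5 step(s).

f(x) = x³ + 4x² + 6x - 3
Initial interval: [0.25, 3.01]

Iteration 1:
  c_1 = (0.250000 + 3.010000)/2 = 1.630000
  f(c_1) = f(1.630000) = 21.738347
  f(a) × f(c) < 0, new interval: [0.250000, 1.630000]
Iteration 2:
  c_2 = (0.250000 + 1.630000)/2 = 0.940000
  f(c_2) = f(0.940000) = 7.004984
  f(a) × f(c) < 0, new interval: [0.250000, 0.940000]
Iteration 3:
  c_3 = (0.250000 + 0.940000)/2 = 0.595000
  f(c_3) = f(0.595000) = 2.196745
  f(a) × f(c) < 0, new interval: [0.250000, 0.595000]
Iteration 4:
  c_4 = (0.250000 + 0.595000)/2 = 0.422500
  f(c_4) = f(0.422500) = 0.324444
  f(a) × f(c) < 0, new interval: [0.250000, 0.422500]
Iteration 5:
  c_5 = (0.250000 + 0.422500)/2 = 0.336250
  f(c_5) = f(0.336250) = -0.492226
  f(a) × f(c) ≥ 0, new interval: [0.336250, 0.422500]

After 5 iteration(s), the approximation is c_5 = 0.336250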